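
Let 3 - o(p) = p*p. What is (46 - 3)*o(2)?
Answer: -43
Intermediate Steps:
o(p) = 3 - p² (o(p) = 3 - p*p = 3 - p²)
(46 - 3)*o(2) = (46 - 3)*(3 - 1*2²) = 43*(3 - 1*4) = 43*(3 - 4) = 43*(-1) = -43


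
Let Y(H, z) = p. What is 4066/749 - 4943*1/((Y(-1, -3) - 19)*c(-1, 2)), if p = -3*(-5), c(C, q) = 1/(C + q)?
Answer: 34753/28 ≈ 1241.2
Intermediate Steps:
p = 15
Y(H, z) = 15
4066/749 - 4943*1/((Y(-1, -3) - 19)*c(-1, 2)) = 4066/749 - 4943*(-1 + 2)/(15 - 19) = 4066*(1/749) - 4943/(-4/1) = 38/7 - 4943/(1*(-4)) = 38/7 - 4943/(-4) = 38/7 - 4943*(-¼) = 38/7 + 4943/4 = 34753/28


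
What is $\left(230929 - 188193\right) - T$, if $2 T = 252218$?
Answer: $-83373$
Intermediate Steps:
$T = 126109$ ($T = \frac{1}{2} \cdot 252218 = 126109$)
$\left(230929 - 188193\right) - T = \left(230929 - 188193\right) - 126109 = 42736 - 126109 = -83373$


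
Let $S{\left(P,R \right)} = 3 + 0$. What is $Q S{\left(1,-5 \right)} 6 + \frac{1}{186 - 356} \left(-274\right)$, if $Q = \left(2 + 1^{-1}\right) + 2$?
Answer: $\frac{7787}{85} \approx 91.612$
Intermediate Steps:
$S{\left(P,R \right)} = 3$
$Q = 5$ ($Q = \left(2 + 1\right) + 2 = 3 + 2 = 5$)
$Q S{\left(1,-5 \right)} 6 + \frac{1}{186 - 356} \left(-274\right) = 5 \cdot 3 \cdot 6 + \frac{1}{186 - 356} \left(-274\right) = 15 \cdot 6 + \frac{1}{-170} \left(-274\right) = 90 - - \frac{137}{85} = 90 + \frac{137}{85} = \frac{7787}{85}$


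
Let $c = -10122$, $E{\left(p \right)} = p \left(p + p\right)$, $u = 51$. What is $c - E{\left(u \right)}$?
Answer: $-15324$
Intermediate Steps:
$E{\left(p \right)} = 2 p^{2}$ ($E{\left(p \right)} = p 2 p = 2 p^{2}$)
$c - E{\left(u \right)} = -10122 - 2 \cdot 51^{2} = -10122 - 2 \cdot 2601 = -10122 - 5202 = -15324$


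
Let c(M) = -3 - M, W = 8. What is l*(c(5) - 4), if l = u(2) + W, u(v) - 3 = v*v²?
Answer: -228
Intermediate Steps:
u(v) = 3 + v³ (u(v) = 3 + v*v² = 3 + v³)
l = 19 (l = (3 + 2³) + 8 = (3 + 8) + 8 = 11 + 8 = 19)
l*(c(5) - 4) = 19*((-3 - 1*5) - 4) = 19*((-3 - 5) - 4) = 19*(-8 - 4) = 19*(-12) = -228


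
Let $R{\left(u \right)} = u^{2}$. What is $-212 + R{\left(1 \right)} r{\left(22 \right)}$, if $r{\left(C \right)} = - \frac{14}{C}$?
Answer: $- \frac{2339}{11} \approx -212.64$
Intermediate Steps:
$-212 + R{\left(1 \right)} r{\left(22 \right)} = -212 + 1^{2} \left(- \frac{14}{22}\right) = -212 + 1 \left(\left(-14\right) \frac{1}{22}\right) = -212 + 1 \left(- \frac{7}{11}\right) = -212 - \frac{7}{11} = - \frac{2339}{11}$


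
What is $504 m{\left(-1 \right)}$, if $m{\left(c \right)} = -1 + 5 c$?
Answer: $-3024$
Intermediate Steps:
$504 m{\left(-1 \right)} = 504 \left(-1 + 5 \left(-1\right)\right) = 504 \left(-1 - 5\right) = 504 \left(-6\right) = -3024$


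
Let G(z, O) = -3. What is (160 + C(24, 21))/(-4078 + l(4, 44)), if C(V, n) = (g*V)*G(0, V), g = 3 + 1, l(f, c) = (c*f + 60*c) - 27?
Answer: 128/1289 ≈ 0.099302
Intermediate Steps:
l(f, c) = -27 + 60*c + c*f (l(f, c) = (60*c + c*f) - 27 = -27 + 60*c + c*f)
g = 4
C(V, n) = -12*V (C(V, n) = (4*V)*(-3) = -12*V)
(160 + C(24, 21))/(-4078 + l(4, 44)) = (160 - 12*24)/(-4078 + (-27 + 60*44 + 44*4)) = (160 - 288)/(-4078 + (-27 + 2640 + 176)) = -128/(-4078 + 2789) = -128/(-1289) = -128*(-1/1289) = 128/1289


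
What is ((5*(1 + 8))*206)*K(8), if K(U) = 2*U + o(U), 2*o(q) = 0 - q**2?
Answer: -148320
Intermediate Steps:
o(q) = -q**2/2 (o(q) = (0 - q**2)/2 = (-q**2)/2 = -q**2/2)
K(U) = 2*U - U**2/2
((5*(1 + 8))*206)*K(8) = ((5*(1 + 8))*206)*((1/2)*8*(4 - 1*8)) = ((5*9)*206)*((1/2)*8*(4 - 8)) = (45*206)*((1/2)*8*(-4)) = 9270*(-16) = -148320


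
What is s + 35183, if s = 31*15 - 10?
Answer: 35638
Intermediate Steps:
s = 455 (s = 465 - 10 = 455)
s + 35183 = 455 + 35183 = 35638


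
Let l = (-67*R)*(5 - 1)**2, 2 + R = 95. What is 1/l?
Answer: -1/99696 ≈ -1.0030e-5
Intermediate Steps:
R = 93 (R = -2 + 95 = 93)
l = -99696 (l = (-67*93)*(5 - 1)**2 = -6231*4**2 = -6231*16 = -99696)
1/l = 1/(-99696) = -1/99696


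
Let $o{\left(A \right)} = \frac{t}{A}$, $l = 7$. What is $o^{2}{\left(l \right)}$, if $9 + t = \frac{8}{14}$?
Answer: $\frac{3481}{2401} \approx 1.4498$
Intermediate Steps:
$t = - \frac{59}{7}$ ($t = -9 + \frac{8}{14} = -9 + 8 \cdot \frac{1}{14} = -9 + \frac{4}{7} = - \frac{59}{7} \approx -8.4286$)
$o{\left(A \right)} = - \frac{59}{7 A}$
$o^{2}{\left(l \right)} = \left(- \frac{59}{7 \cdot 7}\right)^{2} = \left(\left(- \frac{59}{7}\right) \frac{1}{7}\right)^{2} = \left(- \frac{59}{49}\right)^{2} = \frac{3481}{2401}$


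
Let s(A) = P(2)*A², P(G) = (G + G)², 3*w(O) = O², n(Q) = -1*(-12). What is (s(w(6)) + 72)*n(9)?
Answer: 28512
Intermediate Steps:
n(Q) = 12
w(O) = O²/3
P(G) = 4*G² (P(G) = (2*G)² = 4*G²)
s(A) = 16*A² (s(A) = (4*2²)*A² = (4*4)*A² = 16*A²)
(s(w(6)) + 72)*n(9) = (16*((⅓)*6²)² + 72)*12 = (16*((⅓)*36)² + 72)*12 = (16*12² + 72)*12 = (16*144 + 72)*12 = (2304 + 72)*12 = 2376*12 = 28512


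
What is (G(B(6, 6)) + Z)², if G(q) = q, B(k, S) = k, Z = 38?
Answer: 1936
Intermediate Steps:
(G(B(6, 6)) + Z)² = (6 + 38)² = 44² = 1936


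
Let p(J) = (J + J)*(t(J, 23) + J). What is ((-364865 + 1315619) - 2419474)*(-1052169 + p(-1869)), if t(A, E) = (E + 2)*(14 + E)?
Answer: -3637289486160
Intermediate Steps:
t(A, E) = (2 + E)*(14 + E)
p(J) = 2*J*(925 + J) (p(J) = (J + J)*((28 + 23² + 16*23) + J) = (2*J)*((28 + 529 + 368) + J) = (2*J)*(925 + J) = 2*J*(925 + J))
((-364865 + 1315619) - 2419474)*(-1052169 + p(-1869)) = ((-364865 + 1315619) - 2419474)*(-1052169 + 2*(-1869)*(925 - 1869)) = (950754 - 2419474)*(-1052169 + 2*(-1869)*(-944)) = -1468720*(-1052169 + 3528672) = -1468720*2476503 = -3637289486160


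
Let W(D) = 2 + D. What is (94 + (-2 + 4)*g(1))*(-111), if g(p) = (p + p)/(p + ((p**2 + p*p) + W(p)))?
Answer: -10508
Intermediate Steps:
g(p) = 2*p/(2 + 2*p + 2*p**2) (g(p) = (p + p)/(p + ((p**2 + p*p) + (2 + p))) = (2*p)/(p + ((p**2 + p**2) + (2 + p))) = (2*p)/(p + (2*p**2 + (2 + p))) = (2*p)/(p + (2 + p + 2*p**2)) = (2*p)/(2 + 2*p + 2*p**2) = 2*p/(2 + 2*p + 2*p**2))
(94 + (-2 + 4)*g(1))*(-111) = (94 + (-2 + 4)*(1/(1 + 1 + 1**2)))*(-111) = (94 + 2*(1/(1 + 1 + 1)))*(-111) = (94 + 2*(1/3))*(-111) = (94 + 2/3)*(-111) = (284/3)*(-111) = -10508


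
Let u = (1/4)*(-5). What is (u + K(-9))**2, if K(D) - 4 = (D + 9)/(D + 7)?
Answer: 121/16 ≈ 7.5625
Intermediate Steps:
K(D) = 4 + (9 + D)/(7 + D) (K(D) = 4 + (D + 9)/(D + 7) = 4 + (9 + D)/(7 + D))
u = -5/4 (u = ((1/4)*1)*(-5) = (1/4)*(-5) = -5/4 ≈ -1.2500)
(u + K(-9))**2 = (-5/4 + (37 + 5*(-9))/(7 - 9))**2 = (-5/4 + (37 - 45)/(-2))**2 = (-5/4 - 1/2*(-8))**2 = (-5/4 + 4)**2 = (11/4)**2 = 121/16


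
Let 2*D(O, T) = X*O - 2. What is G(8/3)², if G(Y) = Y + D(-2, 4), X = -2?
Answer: 121/9 ≈ 13.444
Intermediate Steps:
D(O, T) = -1 - O (D(O, T) = (-2*O - 2)/2 = (-2 - 2*O)/2 = -1 - O)
G(Y) = 1 + Y (G(Y) = Y + (-1 - 1*(-2)) = Y + (-1 + 2) = Y + 1 = 1 + Y)
G(8/3)² = (1 + 8/3)² = (11/3)² = 121/9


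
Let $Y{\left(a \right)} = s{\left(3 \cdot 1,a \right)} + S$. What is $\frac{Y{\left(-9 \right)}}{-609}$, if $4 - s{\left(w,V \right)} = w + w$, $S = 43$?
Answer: $- \frac{41}{609} \approx -0.067323$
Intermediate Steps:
$s{\left(w,V \right)} = 4 - 2 w$ ($s{\left(w,V \right)} = 4 - \left(w + w\right) = 4 - 2 w$)
$Y{\left(a \right)} = 41$ ($Y{\left(a \right)} = \left(4 - 2 \cdot 3 \cdot 1\right) + 43 = \left(4 - 6\right) + 43 = -2 + 43 = 41$)
$\frac{Y{\left(-9 \right)}}{-609} = \frac{41}{-609} = 41 \left(- \frac{1}{609}\right) = - \frac{41}{609}$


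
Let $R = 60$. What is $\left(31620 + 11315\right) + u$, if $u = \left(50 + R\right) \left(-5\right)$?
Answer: $42385$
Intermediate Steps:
$u = -550$ ($u = \left(50 + 60\right) \left(-5\right) = 110 \left(-5\right) = -550$)
$\left(31620 + 11315\right) + u = \left(31620 + 11315\right) - 550 = 42935 - 550 = 42385$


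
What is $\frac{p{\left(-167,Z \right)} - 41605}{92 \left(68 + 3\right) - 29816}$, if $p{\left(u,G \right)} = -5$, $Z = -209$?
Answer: $\frac{20805}{11642} \approx 1.7871$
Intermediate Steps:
$\frac{p{\left(-167,Z \right)} - 41605}{92 \left(68 + 3\right) - 29816} = \frac{-5 - 41605}{92 \left(68 + 3\right) - 29816} = - \frac{41610}{92 \cdot 71 - 29816} = - \frac{41610}{6532 - 29816} = - \frac{41610}{-23284} = \left(-41610\right) \left(- \frac{1}{23284}\right) = \frac{20805}{11642}$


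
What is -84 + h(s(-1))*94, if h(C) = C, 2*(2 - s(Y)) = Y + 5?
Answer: -84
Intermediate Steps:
s(Y) = -½ - Y/2 (s(Y) = 2 - (Y + 5)/2 = 2 - (5 + Y)/2 = 2 + (-5/2 - Y/2) = -½ - Y/2)
-84 + h(s(-1))*94 = -84 + (-½ - ½*(-1))*94 = -84 + (-½ + ½)*94 = -84 + 0*94 = -84 + 0 = -84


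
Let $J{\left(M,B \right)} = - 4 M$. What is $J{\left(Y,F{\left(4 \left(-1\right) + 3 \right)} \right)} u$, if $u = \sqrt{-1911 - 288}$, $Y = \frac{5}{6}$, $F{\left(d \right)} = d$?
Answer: $- \frac{10 i \sqrt{2199}}{3} \approx - 156.31 i$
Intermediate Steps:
$Y = \frac{5}{6}$ ($Y = 5 \cdot \frac{1}{6} = \frac{5}{6} \approx 0.83333$)
$u = i \sqrt{2199}$ ($u = \sqrt{-2199} = i \sqrt{2199} \approx 46.893 i$)
$J{\left(Y,F{\left(4 \left(-1\right) + 3 \right)} \right)} u = \left(-4\right) \frac{5}{6} i \sqrt{2199} = - \frac{10 i \sqrt{2199}}{3}$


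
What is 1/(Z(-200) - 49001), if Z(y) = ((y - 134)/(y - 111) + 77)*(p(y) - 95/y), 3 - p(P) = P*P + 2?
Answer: -12440/39457739861 ≈ -3.1527e-7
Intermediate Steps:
p(P) = 1 - P² (p(P) = 3 - (P*P + 2) = 3 - (P² + 2) = 3 - (2 + P²) = 3 + (-2 - P²) = 1 - P²)
Z(y) = (77 + (-134 + y)/(-111 + y))*(1 - y² - 95/y) (Z(y) = ((y - 134)/(y - 111) + 77)*((1 - y²) - 95/y) = ((-134 + y)/(-111 + y) + 77)*(1 - y² - 95/y) = (77 + (-134 + y)/(-111 + y))*(1 - y² - 95/y))
1/(Z(-200) - 49001) = 1/((824695 - 16091*(-200) - 78*(-200)⁴ + 78*(-200)² + 8681*(-200)³)/((-200)*(-111 - 200)) - 49001) = 1/(-1/200*(824695 + 3218200 - 78*1600000000 + 78*40000 + 8681*(-8000000))/(-311) - 49001) = 1/(-1/200*(-1/311)*(824695 + 3218200 - 124800000000 + 3120000 - 69448000000) - 49001) = 1/(-1/200*(-1/311)*(-194240837105) - 49001) = 1/(-38848167421/12440 - 49001) = 1/(-39457739861/12440) = -12440/39457739861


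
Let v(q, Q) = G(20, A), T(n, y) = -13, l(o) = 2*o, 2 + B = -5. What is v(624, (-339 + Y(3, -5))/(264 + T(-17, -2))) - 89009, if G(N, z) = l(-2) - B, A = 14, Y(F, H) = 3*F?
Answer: -89006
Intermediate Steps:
B = -7 (B = -2 - 5 = -7)
G(N, z) = 3 (G(N, z) = 2*(-2) - 1*(-7) = -4 + 7 = 3)
v(q, Q) = 3
v(624, (-339 + Y(3, -5))/(264 + T(-17, -2))) - 89009 = 3 - 89009 = -89006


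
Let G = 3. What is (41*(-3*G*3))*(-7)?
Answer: 7749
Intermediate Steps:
(41*(-3*G*3))*(-7) = (41*(-3*3*3))*(-7) = (41*(-9*3))*(-7) = (41*(-27))*(-7) = -1107*(-7) = 7749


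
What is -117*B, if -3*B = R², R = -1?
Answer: 39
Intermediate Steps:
B = -⅓ (B = -⅓*(-1)² = -⅓*1 = -⅓ ≈ -0.33333)
-117*B = -117*(-⅓) = 39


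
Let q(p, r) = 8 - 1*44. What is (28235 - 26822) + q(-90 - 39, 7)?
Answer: 1377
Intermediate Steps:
q(p, r) = -36 (q(p, r) = 8 - 44 = -36)
(28235 - 26822) + q(-90 - 39, 7) = (28235 - 26822) - 36 = 1413 - 36 = 1377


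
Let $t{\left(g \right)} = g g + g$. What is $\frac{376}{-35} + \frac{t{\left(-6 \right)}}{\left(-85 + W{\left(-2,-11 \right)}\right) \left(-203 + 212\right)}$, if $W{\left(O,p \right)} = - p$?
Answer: $- \frac{41911}{3885} \approx -10.788$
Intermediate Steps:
$t{\left(g \right)} = g + g^{2}$ ($t{\left(g \right)} = g^{2} + g = g + g^{2}$)
$\frac{376}{-35} + \frac{t{\left(-6 \right)}}{\left(-85 + W{\left(-2,-11 \right)}\right) \left(-203 + 212\right)} = \frac{376}{-35} + \frac{\left(-6\right) \left(1 - 6\right)}{\left(-85 - -11\right) \left(-203 + 212\right)} = 376 \left(- \frac{1}{35}\right) + \frac{\left(-6\right) \left(-5\right)}{\left(-85 + 11\right) 9} = - \frac{376}{35} + \frac{30}{\left(-74\right) 9} = - \frac{376}{35} + \frac{30}{-666} = - \frac{376}{35} + 30 \left(- \frac{1}{666}\right) = - \frac{376}{35} - \frac{5}{111} = - \frac{41911}{3885}$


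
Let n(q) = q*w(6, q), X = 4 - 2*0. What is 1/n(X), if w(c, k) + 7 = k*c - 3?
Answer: 1/56 ≈ 0.017857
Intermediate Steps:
w(c, k) = -10 + c*k (w(c, k) = -7 + (k*c - 3) = -7 + (c*k - 3) = -7 + (-3 + c*k) = -10 + c*k)
X = 4 (X = 4 + 0 = 4)
n(q) = q*(-10 + 6*q)
1/n(X) = 1/(2*4*(-5 + 3*4)) = 1/(2*4*(-5 + 12)) = 1/(2*4*7) = 1/56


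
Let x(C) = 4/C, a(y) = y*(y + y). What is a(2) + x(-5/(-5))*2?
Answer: 16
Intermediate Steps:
a(y) = 2*y**2 (a(y) = y*(2*y) = 2*y**2)
a(2) + x(-5/(-5))*2 = 2*2**2 + (4/((-5/(-5))))*2 = 2*4 + (4/((-5*(-1/5))))*2 = 8 + (4/1)*2 = 8 + (4*1)*2 = 8 + 4*2 = 8 + 8 = 16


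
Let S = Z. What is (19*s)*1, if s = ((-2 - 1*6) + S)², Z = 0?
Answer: 1216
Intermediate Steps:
S = 0
s = 64 (s = ((-2 - 1*6) + 0)² = ((-2 - 6) + 0)² = (-8 + 0)² = (-8)² = 64)
(19*s)*1 = (19*64)*1 = 1216*1 = 1216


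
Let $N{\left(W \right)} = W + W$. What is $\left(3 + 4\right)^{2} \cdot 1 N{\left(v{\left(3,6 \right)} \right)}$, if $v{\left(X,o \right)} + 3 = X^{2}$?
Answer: $588$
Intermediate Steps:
$v{\left(X,o \right)} = -3 + X^{2}$
$N{\left(W \right)} = 2 W$
$\left(3 + 4\right)^{2} \cdot 1 N{\left(v{\left(3,6 \right)} \right)} = \left(3 + 4\right)^{2} \cdot 1 \cdot 2 \left(-3 + 3^{2}\right) = 7^{2} \cdot 1 \cdot 2 \left(-3 + 9\right) = 49 \cdot 1 \cdot 2 \cdot 6 = 49 \cdot 12 = 588$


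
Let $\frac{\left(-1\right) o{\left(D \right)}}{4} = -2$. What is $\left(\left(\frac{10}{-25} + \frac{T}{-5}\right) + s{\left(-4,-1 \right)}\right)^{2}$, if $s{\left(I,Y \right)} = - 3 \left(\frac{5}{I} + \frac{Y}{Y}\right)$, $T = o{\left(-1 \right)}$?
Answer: $\frac{25}{16} \approx 1.5625$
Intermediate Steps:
$o{\left(D \right)} = 8$ ($o{\left(D \right)} = \left(-4\right) \left(-2\right) = 8$)
$T = 8$
$s{\left(I,Y \right)} = -3 - \frac{15}{I}$ ($s{\left(I,Y \right)} = - 3 \left(\frac{5}{I} + 1\right) = - 3 \left(1 + \frac{5}{I}\right) = -3 - \frac{15}{I}$)
$\left(\left(\frac{10}{-25} + \frac{T}{-5}\right) + s{\left(-4,-1 \right)}\right)^{2} = \left(\left(\frac{10}{-25} + \frac{8}{-5}\right) - \left(3 + \frac{15}{-4}\right)\right)^{2} = \left(\left(10 \left(- \frac{1}{25}\right) + 8 \left(- \frac{1}{5}\right)\right) - - \frac{3}{4}\right)^{2} = \left(\left(- \frac{2}{5} - \frac{8}{5}\right) + \left(-3 + \frac{15}{4}\right)\right)^{2} = \left(-2 + \frac{3}{4}\right)^{2} = \left(- \frac{5}{4}\right)^{2} = \frac{25}{16}$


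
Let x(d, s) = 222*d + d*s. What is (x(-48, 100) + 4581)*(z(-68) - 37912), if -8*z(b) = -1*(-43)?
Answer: 3298811625/8 ≈ 4.1235e+8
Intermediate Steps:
z(b) = -43/8 (z(b) = -(-1)*(-43)/8 = -⅛*43 = -43/8)
(x(-48, 100) + 4581)*(z(-68) - 37912) = (-48*(222 + 100) + 4581)*(-43/8 - 37912) = (-48*322 + 4581)*(-303339/8) = (-15456 + 4581)*(-303339/8) = -10875*(-303339/8) = 3298811625/8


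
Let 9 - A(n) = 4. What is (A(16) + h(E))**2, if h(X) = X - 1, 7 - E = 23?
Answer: 144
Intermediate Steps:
E = -16 (E = 7 - 1*23 = 7 - 23 = -16)
A(n) = 5 (A(n) = 9 - 1*4 = 9 - 4 = 5)
h(X) = -1 + X
(A(16) + h(E))**2 = (5 + (-1 - 16))**2 = (5 - 17)**2 = (-12)**2 = 144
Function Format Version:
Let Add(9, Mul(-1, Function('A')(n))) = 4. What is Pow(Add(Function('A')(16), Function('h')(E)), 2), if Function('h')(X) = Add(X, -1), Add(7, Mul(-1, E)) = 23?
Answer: 144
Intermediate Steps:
E = -16 (E = Add(7, Mul(-1, 23)) = Add(7, -23) = -16)
Function('A')(n) = 5 (Function('A')(n) = Add(9, Mul(-1, 4)) = Add(9, -4) = 5)
Function('h')(X) = Add(-1, X)
Pow(Add(Function('A')(16), Function('h')(E)), 2) = Pow(Add(5, Add(-1, -16)), 2) = Pow(Add(5, -17), 2) = Pow(-12, 2) = 144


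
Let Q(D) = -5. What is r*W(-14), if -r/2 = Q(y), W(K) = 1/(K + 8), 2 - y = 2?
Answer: -5/3 ≈ -1.6667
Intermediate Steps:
y = 0 (y = 2 - 1*2 = 2 - 2 = 0)
W(K) = 1/(8 + K)
r = 10 (r = -2*(-5) = 10)
r*W(-14) = 10/(8 - 14) = 10/(-6) = 10*(-1/6) = -5/3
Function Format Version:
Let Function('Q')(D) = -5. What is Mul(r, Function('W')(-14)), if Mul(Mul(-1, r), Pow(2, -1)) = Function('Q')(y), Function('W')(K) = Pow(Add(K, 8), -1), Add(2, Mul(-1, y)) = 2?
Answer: Rational(-5, 3) ≈ -1.6667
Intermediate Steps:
y = 0 (y = Add(2, Mul(-1, 2)) = Add(2, -2) = 0)
Function('W')(K) = Pow(Add(8, K), -1)
r = 10 (r = Mul(-2, -5) = 10)
Mul(r, Function('W')(-14)) = Mul(10, Pow(Add(8, -14), -1)) = Mul(10, Pow(-6, -1)) = Mul(10, Rational(-1, 6)) = Rational(-5, 3)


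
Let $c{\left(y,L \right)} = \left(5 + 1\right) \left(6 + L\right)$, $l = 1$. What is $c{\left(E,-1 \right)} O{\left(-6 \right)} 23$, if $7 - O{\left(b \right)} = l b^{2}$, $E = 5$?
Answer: $-20010$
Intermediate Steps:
$c{\left(y,L \right)} = 36 + 6 L$ ($c{\left(y,L \right)} = 6 \left(6 + L\right) = 36 + 6 L$)
$O{\left(b \right)} = 7 - b^{2}$ ($O{\left(b \right)} = 7 - 1 b^{2} = 7 - b^{2}$)
$c{\left(E,-1 \right)} O{\left(-6 \right)} 23 = \left(36 + 6 \left(-1\right)\right) \left(7 - \left(-6\right)^{2}\right) 23 = \left(36 - 6\right) \left(7 - 36\right) 23 = 30 \left(7 - 36\right) 23 = 30 \left(-29\right) 23 = \left(-870\right) 23 = -20010$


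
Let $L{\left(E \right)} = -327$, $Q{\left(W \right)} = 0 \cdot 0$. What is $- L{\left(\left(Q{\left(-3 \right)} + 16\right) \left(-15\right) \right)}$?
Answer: $327$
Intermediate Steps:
$Q{\left(W \right)} = 0$
$- L{\left(\left(Q{\left(-3 \right)} + 16\right) \left(-15\right) \right)} = \left(-1\right) \left(-327\right) = 327$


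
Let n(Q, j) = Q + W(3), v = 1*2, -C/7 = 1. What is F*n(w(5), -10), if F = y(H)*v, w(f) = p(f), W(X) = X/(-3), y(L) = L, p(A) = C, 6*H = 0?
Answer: 0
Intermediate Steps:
H = 0 (H = (⅙)*0 = 0)
C = -7 (C = -7*1 = -7)
p(A) = -7
W(X) = -X/3 (W(X) = X*(-⅓) = -X/3)
w(f) = -7
v = 2
n(Q, j) = -1 + Q (n(Q, j) = Q - ⅓*3 = Q - 1 = -1 + Q)
F = 0 (F = 0*2 = 0)
F*n(w(5), -10) = 0*(-1 - 7) = 0*(-8) = 0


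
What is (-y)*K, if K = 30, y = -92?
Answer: 2760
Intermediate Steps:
(-y)*K = -1*(-92)*30 = 92*30 = 2760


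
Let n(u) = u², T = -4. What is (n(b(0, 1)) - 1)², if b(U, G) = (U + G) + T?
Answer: 64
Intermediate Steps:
b(U, G) = -4 + G + U (b(U, G) = (U + G) - 4 = (G + U) - 4 = -4 + G + U)
(n(b(0, 1)) - 1)² = ((-4 + 1 + 0)² - 1)² = ((-3)² - 1)² = (9 - 1)² = 8² = 64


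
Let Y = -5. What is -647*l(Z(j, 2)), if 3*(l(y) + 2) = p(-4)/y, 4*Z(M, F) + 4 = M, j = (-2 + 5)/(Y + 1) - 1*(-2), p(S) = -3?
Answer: 3882/11 ≈ 352.91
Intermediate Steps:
j = 5/4 (j = (-2 + 5)/(-5 + 1) - 1*(-2) = 3/(-4) + 2 = 3*(-¼) + 2 = -¾ + 2 = 5/4 ≈ 1.2500)
Z(M, F) = -1 + M/4
l(y) = -2 - 1/y (l(y) = -2 + (-3/y)/3 = -2 - 1/y)
-647*l(Z(j, 2)) = -647*(-2 - 1/(-1 + (¼)*(5/4))) = -647*(-2 - 1/(-1 + 5/16)) = -647*(-2 - 1/(-11/16)) = -647*(-2 - 1*(-16/11)) = -647*(-2 + 16/11) = -647*(-6/11) = 3882/11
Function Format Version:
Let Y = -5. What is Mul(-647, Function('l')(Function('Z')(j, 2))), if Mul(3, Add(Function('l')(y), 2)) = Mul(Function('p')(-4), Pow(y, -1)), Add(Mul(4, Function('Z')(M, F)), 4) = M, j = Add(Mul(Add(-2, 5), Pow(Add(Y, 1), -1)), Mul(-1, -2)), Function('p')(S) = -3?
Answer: Rational(3882, 11) ≈ 352.91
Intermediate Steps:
j = Rational(5, 4) (j = Add(Mul(Add(-2, 5), Pow(Add(-5, 1), -1)), Mul(-1, -2)) = Add(Mul(3, Pow(-4, -1)), 2) = Add(Mul(3, Rational(-1, 4)), 2) = Add(Rational(-3, 4), 2) = Rational(5, 4) ≈ 1.2500)
Function('Z')(M, F) = Add(-1, Mul(Rational(1, 4), M))
Function('l')(y) = Add(-2, Mul(-1, Pow(y, -1))) (Function('l')(y) = Add(-2, Mul(Rational(1, 3), Mul(-3, Pow(y, -1)))) = Add(-2, Mul(-1, Pow(y, -1))))
Mul(-647, Function('l')(Function('Z')(j, 2))) = Mul(-647, Add(-2, Mul(-1, Pow(Add(-1, Mul(Rational(1, 4), Rational(5, 4))), -1)))) = Mul(-647, Add(-2, Mul(-1, Pow(Add(-1, Rational(5, 16)), -1)))) = Mul(-647, Add(-2, Mul(-1, Pow(Rational(-11, 16), -1)))) = Mul(-647, Add(-2, Mul(-1, Rational(-16, 11)))) = Mul(-647, Add(-2, Rational(16, 11))) = Mul(-647, Rational(-6, 11)) = Rational(3882, 11)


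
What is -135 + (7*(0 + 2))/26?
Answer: -1748/13 ≈ -134.46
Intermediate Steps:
-135 + (7*(0 + 2))/26 = -135 + (7*2)*(1/26) = -135 + 14*(1/26) = -135 + 7/13 = -1748/13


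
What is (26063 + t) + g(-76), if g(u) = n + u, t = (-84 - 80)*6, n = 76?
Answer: 25079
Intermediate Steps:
t = -984 (t = -164*6 = -984)
g(u) = 76 + u
(26063 + t) + g(-76) = (26063 - 984) + (76 - 76) = 25079 + 0 = 25079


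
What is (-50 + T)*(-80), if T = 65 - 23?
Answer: 640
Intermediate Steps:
T = 42
(-50 + T)*(-80) = (-50 + 42)*(-80) = -8*(-80) = 640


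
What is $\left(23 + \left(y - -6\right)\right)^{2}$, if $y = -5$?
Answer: $576$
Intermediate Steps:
$\left(23 + \left(y - -6\right)\right)^{2} = \left(23 - -1\right)^{2} = \left(23 + \left(-5 + 6\right)\right)^{2} = \left(23 + 1\right)^{2} = 24^{2} = 576$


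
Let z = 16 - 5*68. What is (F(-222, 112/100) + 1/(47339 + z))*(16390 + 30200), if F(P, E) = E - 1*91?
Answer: -196875698448/47015 ≈ -4.1875e+6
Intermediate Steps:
z = -324 (z = 16 - 340 = -324)
F(P, E) = -91 + E (F(P, E) = E - 91 = -91 + E)
(F(-222, 112/100) + 1/(47339 + z))*(16390 + 30200) = ((-91 + 112/100) + 1/(47339 - 324))*(16390 + 30200) = ((-91 + 112*(1/100)) + 1/47015)*46590 = ((-91 + 28/25) + 1/47015)*46590 = (-2247/25 + 1/47015)*46590 = -21128536/235075*46590 = -196875698448/47015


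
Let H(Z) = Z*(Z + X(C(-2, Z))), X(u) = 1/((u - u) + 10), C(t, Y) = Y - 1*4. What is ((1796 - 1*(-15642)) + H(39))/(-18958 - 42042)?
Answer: -189629/610000 ≈ -0.31087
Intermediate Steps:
C(t, Y) = -4 + Y (C(t, Y) = Y - 4 = -4 + Y)
X(u) = 1/10 (X(u) = 1/(0 + 10) = 1/10)
H(Z) = Z*(1/10 + Z) (H(Z) = Z*(Z + 1/10) = Z*(1/10 + Z))
((1796 - 1*(-15642)) + H(39))/(-18958 - 42042) = ((1796 - 1*(-15642)) + 39*(1/10 + 39))/(-18958 - 42042) = ((1796 + 15642) + 39*(391/10))/(-61000) = (17438 + 15249/10)*(-1/61000) = (189629/10)*(-1/61000) = -189629/610000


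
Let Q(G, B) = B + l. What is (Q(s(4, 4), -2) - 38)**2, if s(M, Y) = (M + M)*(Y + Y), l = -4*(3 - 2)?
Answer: 1936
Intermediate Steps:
l = -4 (l = -4*1 = -4)
s(M, Y) = 4*M*Y (s(M, Y) = (2*M)*(2*Y) = 4*M*Y)
Q(G, B) = -4 + B (Q(G, B) = B - 4 = -4 + B)
(Q(s(4, 4), -2) - 38)**2 = ((-4 - 2) - 38)**2 = (-6 - 38)**2 = (-44)**2 = 1936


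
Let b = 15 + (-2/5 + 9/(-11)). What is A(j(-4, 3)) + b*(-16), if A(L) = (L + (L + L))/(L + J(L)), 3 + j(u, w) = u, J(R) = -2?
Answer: -35999/165 ≈ -218.18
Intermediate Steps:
j(u, w) = -3 + u
A(L) = 3*L/(-2 + L) (A(L) = (L + (L + L))/(L - 2) = (L + 2*L)/(-2 + L) = (3*L)/(-2 + L) = 3*L/(-2 + L))
b = 758/55 (b = 15 + (-2*⅕ + 9*(-1/11)) = 15 + (-⅖ - 9/11) = 15 - 67/55 = 758/55 ≈ 13.782)
A(j(-4, 3)) + b*(-16) = 3*(-3 - 4)/(-2 + (-3 - 4)) + (758/55)*(-16) = 3*(-7)/(-2 - 7) - 12128/55 = 3*(-7)/(-9) - 12128/55 = 3*(-7)*(-⅑) - 12128/55 = 7/3 - 12128/55 = -35999/165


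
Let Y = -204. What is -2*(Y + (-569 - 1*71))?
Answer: 1688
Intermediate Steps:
-2*(Y + (-569 - 1*71)) = -2*(-204 + (-569 - 1*71)) = -2*(-204 + (-569 - 71)) = -2*(-204 - 640) = -2*(-844) = 1688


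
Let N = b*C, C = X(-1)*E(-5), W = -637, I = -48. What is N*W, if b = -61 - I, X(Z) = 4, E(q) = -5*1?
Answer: -165620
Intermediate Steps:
E(q) = -5
C = -20 (C = 4*(-5) = -20)
b = -13 (b = -61 - 1*(-48) = -61 + 48 = -13)
N = 260 (N = -13*(-20) = 260)
N*W = 260*(-637) = -165620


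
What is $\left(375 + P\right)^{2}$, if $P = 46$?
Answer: $177241$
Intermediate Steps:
$\left(375 + P\right)^{2} = \left(375 + 46\right)^{2} = 421^{2} = 177241$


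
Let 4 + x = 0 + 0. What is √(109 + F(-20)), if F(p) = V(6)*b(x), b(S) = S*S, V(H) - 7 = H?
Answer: √317 ≈ 17.805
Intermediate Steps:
x = -4 (x = -4 + (0 + 0) = -4 + 0 = -4)
V(H) = 7 + H
b(S) = S²
F(p) = 208 (F(p) = (7 + 6)*(-4)² = 13*16 = 208)
√(109 + F(-20)) = √(109 + 208) = √317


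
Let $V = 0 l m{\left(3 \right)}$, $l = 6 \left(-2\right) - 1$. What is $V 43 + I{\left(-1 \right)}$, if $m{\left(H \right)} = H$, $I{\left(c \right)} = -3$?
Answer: $-3$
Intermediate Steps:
$l = -13$ ($l = -12 - 1 = -13$)
$V = 0$ ($V = 0 \left(-13\right) 3 = 0 \cdot 3 = 0$)
$V 43 + I{\left(-1 \right)} = 0 \cdot 43 - 3 = 0 - 3 = -3$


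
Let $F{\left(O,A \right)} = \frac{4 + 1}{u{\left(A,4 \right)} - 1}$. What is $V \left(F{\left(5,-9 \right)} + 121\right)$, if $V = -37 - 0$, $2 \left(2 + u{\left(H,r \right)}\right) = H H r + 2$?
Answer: $- \frac{143301}{32} \approx -4478.2$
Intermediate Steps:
$u{\left(H,r \right)} = -1 + \frac{r H^{2}}{2}$ ($u{\left(H,r \right)} = -2 + \frac{H H r + 2}{2} = -2 + \frac{H^{2} r + 2}{2} = -2 + \frac{r H^{2} + 2}{2} = -2 + \frac{2 + r H^{2}}{2} = -2 + \left(1 + \frac{r H^{2}}{2}\right) = -1 + \frac{r H^{2}}{2}$)
$V = -37$ ($V = -37 + 0 = -37$)
$F{\left(O,A \right)} = \frac{5}{-2 + 2 A^{2}}$ ($F{\left(O,A \right)} = \frac{4 + 1}{\left(-1 + \frac{1}{2} \cdot 4 A^{2}\right) - 1} = \frac{5}{\left(-1 + 2 A^{2}\right) - 1} = \frac{5}{-2 + 2 A^{2}}$)
$V \left(F{\left(5,-9 \right)} + 121\right) = - 37 \left(\frac{5}{2 \left(-1 + \left(-9\right)^{2}\right)} + 121\right) = - 37 \left(\frac{5}{2 \left(-1 + 81\right)} + 121\right) = - 37 \left(\frac{5}{2 \cdot 80} + 121\right) = - 37 \left(\frac{5}{2} \cdot \frac{1}{80} + 121\right) = - 37 \left(\frac{1}{32} + 121\right) = \left(-37\right) \frac{3873}{32} = - \frac{143301}{32}$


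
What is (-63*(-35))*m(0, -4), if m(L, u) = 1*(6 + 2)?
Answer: 17640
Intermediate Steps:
m(L, u) = 8 (m(L, u) = 1*8 = 8)
(-63*(-35))*m(0, -4) = -63*(-35)*8 = 2205*8 = 17640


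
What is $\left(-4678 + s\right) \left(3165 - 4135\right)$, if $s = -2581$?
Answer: $7041230$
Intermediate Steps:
$\left(-4678 + s\right) \left(3165 - 4135\right) = \left(-4678 - 2581\right) \left(3165 - 4135\right) = \left(-7259\right) \left(-970\right) = 7041230$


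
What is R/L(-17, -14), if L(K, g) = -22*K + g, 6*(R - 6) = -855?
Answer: -91/240 ≈ -0.37917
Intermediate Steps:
R = -273/2 (R = 6 + (⅙)*(-855) = 6 - 285/2 = -273/2 ≈ -136.50)
L(K, g) = g - 22*K
R/L(-17, -14) = -273/(2*(-14 - 22*(-17))) = -273/(2*(-14 + 374)) = -273/2/360 = -273/2*1/360 = -91/240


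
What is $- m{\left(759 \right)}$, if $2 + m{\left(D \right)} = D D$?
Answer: $-576079$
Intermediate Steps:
$m{\left(D \right)} = -2 + D^{2}$ ($m{\left(D \right)} = -2 + D D = -2 + D^{2}$)
$- m{\left(759 \right)} = - (-2 + 759^{2}) = - (-2 + 576081) = \left(-1\right) 576079 = -576079$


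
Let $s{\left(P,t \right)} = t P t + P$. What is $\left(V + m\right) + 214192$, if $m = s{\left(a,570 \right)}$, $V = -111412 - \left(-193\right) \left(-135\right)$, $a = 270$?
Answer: $87799995$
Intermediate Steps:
$s{\left(P,t \right)} = P + P t^{2}$ ($s{\left(P,t \right)} = P t t + P = P t^{2} + P = P + P t^{2}$)
$V = -137467$ ($V = -111412 - 26055 = -137467$)
$m = 87723270$ ($m = 270 \left(1 + 570^{2}\right) = 270 \left(1 + 324900\right) = 270 \cdot 324901 = 87723270$)
$\left(V + m\right) + 214192 = \left(-137467 + 87723270\right) + 214192 = 87585803 + 214192 = 87799995$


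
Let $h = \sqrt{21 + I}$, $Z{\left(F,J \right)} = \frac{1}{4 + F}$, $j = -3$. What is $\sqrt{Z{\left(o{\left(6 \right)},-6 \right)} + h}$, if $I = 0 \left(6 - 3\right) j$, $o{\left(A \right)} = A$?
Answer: $\frac{\sqrt{10 + 100 \sqrt{21}}}{10} \approx 2.1639$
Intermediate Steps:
$I = 0$ ($I = 0 \left(6 - 3\right) \left(-3\right) = 0 \cdot 3 \left(-3\right) = 0 \left(-3\right) = 0$)
$h = \sqrt{21}$ ($h = \sqrt{21 + 0} = \sqrt{21} \approx 4.5826$)
$\sqrt{Z{\left(o{\left(6 \right)},-6 \right)} + h} = \sqrt{\frac{1}{4 + 6} + \sqrt{21}} = \sqrt{\frac{1}{10} + \sqrt{21}}$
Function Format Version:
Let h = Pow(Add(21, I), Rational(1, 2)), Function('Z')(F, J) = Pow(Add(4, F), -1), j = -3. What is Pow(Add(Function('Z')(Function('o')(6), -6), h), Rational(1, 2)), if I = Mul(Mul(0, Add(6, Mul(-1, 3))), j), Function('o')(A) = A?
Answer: Mul(Rational(1, 10), Pow(Add(10, Mul(100, Pow(21, Rational(1, 2)))), Rational(1, 2))) ≈ 2.1639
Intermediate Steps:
I = 0 (I = Mul(Mul(0, Add(6, Mul(-1, 3))), -3) = Mul(Mul(0, Add(6, -3)), -3) = Mul(Mul(0, 3), -3) = Mul(0, -3) = 0)
h = Pow(21, Rational(1, 2)) (h = Pow(Add(21, 0), Rational(1, 2)) = Pow(21, Rational(1, 2)) ≈ 4.5826)
Pow(Add(Function('Z')(Function('o')(6), -6), h), Rational(1, 2)) = Pow(Add(Pow(Add(4, 6), -1), Pow(21, Rational(1, 2))), Rational(1, 2)) = Pow(Add(Pow(10, -1), Pow(21, Rational(1, 2))), Rational(1, 2)) = Pow(Add(Rational(1, 10), Pow(21, Rational(1, 2))), Rational(1, 2))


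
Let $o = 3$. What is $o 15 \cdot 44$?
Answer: $1980$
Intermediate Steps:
$o 15 \cdot 44 = 3 \cdot 15 \cdot 44 = 45 \cdot 44 = 1980$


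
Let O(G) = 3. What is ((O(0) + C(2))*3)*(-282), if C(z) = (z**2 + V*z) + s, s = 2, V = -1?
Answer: -5922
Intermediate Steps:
C(z) = 2 + z**2 - z (C(z) = (z**2 - z) + 2 = 2 + z**2 - z)
((O(0) + C(2))*3)*(-282) = ((3 + (2 + 2**2 - 1*2))*3)*(-282) = ((3 + (2 + 4 - 2))*3)*(-282) = ((3 + 4)*3)*(-282) = (7*3)*(-282) = 21*(-282) = -5922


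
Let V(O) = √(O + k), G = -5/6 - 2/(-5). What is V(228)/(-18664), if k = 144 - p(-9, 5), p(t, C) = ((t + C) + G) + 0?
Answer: -√338790/559920 ≈ -0.0010395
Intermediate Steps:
G = -13/30 (G = -5*⅙ - 2*(-⅕) = -⅚ + ⅖ = -13/30 ≈ -0.43333)
p(t, C) = -13/30 + C + t (p(t, C) = ((t + C) - 13/30) + 0 = ((C + t) - 13/30) + 0 = (-13/30 + C + t) + 0 = -13/30 + C + t)
k = 4453/30 (k = 144 - (-13/30 + 5 - 9) = 144 - 1*(-133/30) = 144 + 133/30 = 4453/30 ≈ 148.43)
V(O) = √(4453/30 + O) (V(O) = √(O + 4453/30) = √(4453/30 + O))
V(228)/(-18664) = (√(133590 + 900*228)/30)/(-18664) = (√(133590 + 205200)/30)*(-1/18664) = (√338790/30)*(-1/18664) = -√338790/559920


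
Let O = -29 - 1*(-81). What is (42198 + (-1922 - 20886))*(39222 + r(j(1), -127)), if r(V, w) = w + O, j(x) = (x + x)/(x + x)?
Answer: 759060330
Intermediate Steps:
O = 52 (O = -29 + 81 = 52)
j(x) = 1 (j(x) = (2*x)/((2*x)) = (2*x)*(1/(2*x)) = 1)
r(V, w) = 52 + w (r(V, w) = w + 52 = 52 + w)
(42198 + (-1922 - 20886))*(39222 + r(j(1), -127)) = (42198 + (-1922 - 20886))*(39222 + (52 - 127)) = (42198 - 22808)*(39222 - 75) = 19390*39147 = 759060330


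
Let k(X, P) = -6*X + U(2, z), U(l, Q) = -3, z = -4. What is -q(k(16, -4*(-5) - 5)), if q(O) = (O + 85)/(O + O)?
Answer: -7/99 ≈ -0.070707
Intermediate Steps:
k(X, P) = -3 - 6*X (k(X, P) = -6*X - 3 = -3 - 6*X)
q(O) = (85 + O)/(2*O) (q(O) = (85 + O)/((2*O)) = (85 + O)*(1/(2*O)) = (85 + O)/(2*O))
-q(k(16, -4*(-5) - 5)) = -(85 + (-3 - 6*16))/(2*(-3 - 6*16)) = -(85 + (-3 - 96))/(2*(-3 - 96)) = -(85 - 99)/(2*(-99)) = -(-1)*(-14)/(2*99) = -1*7/99 = -7/99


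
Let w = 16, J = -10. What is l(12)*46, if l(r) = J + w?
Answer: 276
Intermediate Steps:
l(r) = 6 (l(r) = -10 + 16 = 6)
l(12)*46 = 6*46 = 276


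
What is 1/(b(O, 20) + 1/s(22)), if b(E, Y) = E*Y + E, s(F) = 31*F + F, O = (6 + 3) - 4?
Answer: 704/73921 ≈ 0.0095237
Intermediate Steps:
O = 5 (O = 9 - 4 = 5)
s(F) = 32*F
b(E, Y) = E + E*Y
1/(b(O, 20) + 1/s(22)) = 1/(5*(1 + 20) + 1/(32*22)) = 1/(5*21 + 1/704) = 1/(105 + 1/704) = 1/(73921/704) = 704/73921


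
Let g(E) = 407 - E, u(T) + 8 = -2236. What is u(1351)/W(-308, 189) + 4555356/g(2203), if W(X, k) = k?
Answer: -72082709/28287 ≈ -2548.3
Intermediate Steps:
u(T) = -2244 (u(T) = -8 - 2236 = -2244)
u(1351)/W(-308, 189) + 4555356/g(2203) = -2244/189 + 4555356/(407 - 1*2203) = -2244*1/189 + 4555356/(407 - 2203) = -748/63 + 4555356/(-1796) = -748/63 + 4555356*(-1/1796) = -748/63 - 1138839/449 = -72082709/28287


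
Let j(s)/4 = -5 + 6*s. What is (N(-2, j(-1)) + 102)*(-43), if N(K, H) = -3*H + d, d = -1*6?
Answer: -9804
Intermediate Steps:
j(s) = -20 + 24*s (j(s) = 4*(-5 + 6*s) = -20 + 24*s)
d = -6
N(K, H) = -6 - 3*H (N(K, H) = -3*H - 6 = -6 - 3*H)
(N(-2, j(-1)) + 102)*(-43) = ((-6 - 3*(-20 + 24*(-1))) + 102)*(-43) = ((-6 - 3*(-20 - 24)) + 102)*(-43) = ((-6 - 3*(-44)) + 102)*(-43) = ((-6 + 132) + 102)*(-43) = (126 + 102)*(-43) = 228*(-43) = -9804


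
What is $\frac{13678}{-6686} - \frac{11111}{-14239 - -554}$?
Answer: $- \frac{56447642}{45748955} \approx -1.2339$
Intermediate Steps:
$\frac{13678}{-6686} - \frac{11111}{-14239 - -554} = 13678 \left(- \frac{1}{6686}\right) - \frac{11111}{-14239 + 554} = - \frac{6839}{3343} - \frac{11111}{-13685} = - \frac{6839}{3343} - - \frac{11111}{13685} = - \frac{6839}{3343} + \frac{11111}{13685} = - \frac{56447642}{45748955}$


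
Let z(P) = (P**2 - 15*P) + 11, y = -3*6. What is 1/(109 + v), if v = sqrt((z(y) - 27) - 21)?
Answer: 109/11324 - sqrt(557)/11324 ≈ 0.0075414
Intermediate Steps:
y = -18
z(P) = 11 + P**2 - 15*P
v = sqrt(557) (v = sqrt(((11 + (-18)**2 - 15*(-18)) - 27) - 21) = sqrt(((11 + 324 + 270) - 27) - 21) = sqrt((605 - 27) - 21) = sqrt(578 - 21) = sqrt(557) ≈ 23.601)
1/(109 + v) = 1/(109 + sqrt(557))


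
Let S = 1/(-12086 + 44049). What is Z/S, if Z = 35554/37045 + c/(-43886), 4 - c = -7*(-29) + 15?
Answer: 25062994950231/812878435 ≈ 30832.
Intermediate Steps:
c = -214 (c = 4 - (-7*(-29) + 15) = 4 - (203 + 15) = 4 - 1*218 = 4 - 218 = -214)
S = 1/31963 ≈ 3.1286e-5
Z = 784125237/812878435 (Z = 35554/37045 - 214/(-43886) = 35554*(1/37045) - 214*(-1/43886) = 35554/37045 + 107/21943 = 784125237/812878435 ≈ 0.96463)
Z/S = 784125237/(812878435*(1/31963)) = (784125237/812878435)*31963 = 25062994950231/812878435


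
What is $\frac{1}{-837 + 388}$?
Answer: $- \frac{1}{449} \approx -0.0022272$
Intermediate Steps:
$\frac{1}{-837 + 388} = \frac{1}{-449} = - \frac{1}{449}$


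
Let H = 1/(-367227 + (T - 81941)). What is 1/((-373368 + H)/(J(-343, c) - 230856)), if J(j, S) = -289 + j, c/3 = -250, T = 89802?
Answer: 83188916608/134175764689 ≈ 0.62000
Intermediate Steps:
c = -750 (c = 3*(-250) = -750)
H = -1/359366 (H = 1/(-367227 + (89802 - 81941)) = 1/(-367227 + 7861) = 1/(-359366) = -1/359366 ≈ -2.7827e-6)
1/((-373368 + H)/(J(-343, c) - 230856)) = 1/((-373368 - 1/359366)/((-289 - 343) - 230856)) = 1/(-134175764689/(359366*(-632 - 230856))) = 1/(-134175764689/359366/(-231488)) = 1/(-134175764689/359366*(-1/231488)) = 1/(134175764689/83188916608) = 83188916608/134175764689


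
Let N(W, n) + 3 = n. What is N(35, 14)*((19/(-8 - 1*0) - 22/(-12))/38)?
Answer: -143/912 ≈ -0.15680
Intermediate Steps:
N(W, n) = -3 + n
N(35, 14)*((19/(-8 - 1*0) - 22/(-12))/38) = (-3 + 14)*((19/(-8 - 1*0) - 22/(-12))/38) = 11*((19/(-8 + 0) - 22*(-1/12))*(1/38)) = 11*((19/(-8) + 11/6)*(1/38)) = 11*((19*(-1/8) + 11/6)*(1/38)) = 11*((-19/8 + 11/6)*(1/38)) = 11*(-13/24*1/38) = 11*(-13/912) = -143/912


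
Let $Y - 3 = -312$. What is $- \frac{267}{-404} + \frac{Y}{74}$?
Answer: $- \frac{52539}{14948} \approx -3.5148$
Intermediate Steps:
$Y = -309$ ($Y = 3 - 312 = -309$)
$- \frac{267}{-404} + \frac{Y}{74} = - \frac{267}{-404} - \frac{309}{74} = \left(-267\right) \left(- \frac{1}{404}\right) - \frac{309}{74} = \frac{267}{404} - \frac{309}{74} = - \frac{52539}{14948}$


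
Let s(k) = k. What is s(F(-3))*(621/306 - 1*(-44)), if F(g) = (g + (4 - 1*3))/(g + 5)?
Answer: -1565/34 ≈ -46.029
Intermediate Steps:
F(g) = (1 + g)/(5 + g) (F(g) = (g + (4 - 3))/(5 + g) = (g + 1)/(5 + g) = (1 + g)/(5 + g))
s(F(-3))*(621/306 - 1*(-44)) = ((1 - 3)/(5 - 3))*(621/306 - 1*(-44)) = (-2/2)*(621*(1/306) + 44) = ((½)*(-2))*(69/34 + 44) = -1*1565/34 = -1565/34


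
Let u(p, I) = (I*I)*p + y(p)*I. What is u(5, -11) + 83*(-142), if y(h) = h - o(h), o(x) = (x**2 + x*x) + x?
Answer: -10631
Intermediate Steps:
o(x) = x + 2*x**2 (o(x) = (x**2 + x**2) + x = 2*x**2 + x = x + 2*x**2)
y(h) = h - h*(1 + 2*h)
u(p, I) = p*I**2 - 2*I*p**2 (u(p, I) = (I*I)*p + (-2*p**2)*I = I**2*p - 2*I*p**2 = p*I**2 - 2*I*p**2)
u(5, -11) + 83*(-142) = -11*5*(-11 - 2*5) + 83*(-142) = -11*5*(-11 - 10) - 11786 = -11*5*(-21) - 11786 = 1155 - 11786 = -10631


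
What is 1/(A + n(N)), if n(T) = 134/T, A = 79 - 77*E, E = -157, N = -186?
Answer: 93/1131557 ≈ 8.2188e-5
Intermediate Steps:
A = 12168 (A = 79 - 77*(-157) = 79 + 12089 = 12168)
1/(A + n(N)) = 1/(12168 + 134/(-186)) = 1/(12168 + 134*(-1/186)) = 1/(12168 - 67/93) = 1/(1131557/93) = 93/1131557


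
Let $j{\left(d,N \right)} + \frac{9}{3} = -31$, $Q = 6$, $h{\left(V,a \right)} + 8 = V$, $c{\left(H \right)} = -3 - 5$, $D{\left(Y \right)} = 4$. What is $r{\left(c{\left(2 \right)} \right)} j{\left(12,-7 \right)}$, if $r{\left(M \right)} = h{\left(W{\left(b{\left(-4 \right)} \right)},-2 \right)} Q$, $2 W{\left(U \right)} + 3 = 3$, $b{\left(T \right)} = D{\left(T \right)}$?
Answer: $1632$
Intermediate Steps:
$b{\left(T \right)} = 4$
$c{\left(H \right)} = -8$ ($c{\left(H \right)} = -3 - 5 = -8$)
$W{\left(U \right)} = 0$ ($W{\left(U \right)} = - \frac{3}{2} + \frac{1}{2} \cdot 3 = - \frac{3}{2} + \frac{3}{2} = 0$)
$h{\left(V,a \right)} = -8 + V$
$j{\left(d,N \right)} = -34$ ($j{\left(d,N \right)} = -3 - 31 = -34$)
$r{\left(M \right)} = -48$ ($r{\left(M \right)} = \left(-8 + 0\right) 6 = \left(-8\right) 6 = -48$)
$r{\left(c{\left(2 \right)} \right)} j{\left(12,-7 \right)} = \left(-48\right) \left(-34\right) = 1632$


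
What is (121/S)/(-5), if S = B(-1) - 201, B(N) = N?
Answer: 121/1010 ≈ 0.11980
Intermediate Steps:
S = -202 (S = -1 - 201 = -202)
(121/S)/(-5) = (121/(-202))/(-5) = -121*(-1)/(5*202) = -1/5*(-121/202) = 121/1010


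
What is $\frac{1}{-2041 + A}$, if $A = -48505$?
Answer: $- \frac{1}{50546} \approx -1.9784 \cdot 10^{-5}$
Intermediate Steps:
$\frac{1}{-2041 + A} = \frac{1}{-2041 - 48505} = \frac{1}{-50546} = - \frac{1}{50546}$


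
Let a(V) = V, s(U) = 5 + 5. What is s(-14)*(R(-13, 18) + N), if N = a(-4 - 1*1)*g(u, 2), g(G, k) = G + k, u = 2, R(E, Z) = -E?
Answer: -70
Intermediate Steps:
s(U) = 10
N = -20 (N = (-4 - 1*1)*(2 + 2) = (-4 - 1)*4 = -5*4 = -20)
s(-14)*(R(-13, 18) + N) = 10*(-1*(-13) - 20) = 10*(13 - 20) = 10*(-7) = -70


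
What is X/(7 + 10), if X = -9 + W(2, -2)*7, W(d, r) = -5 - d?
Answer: -58/17 ≈ -3.4118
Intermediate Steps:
X = -58 (X = -9 + (-5 - 1*2)*7 = -9 + (-5 - 2)*7 = -9 - 7*7 = -9 - 49 = -58)
X/(7 + 10) = -58/(7 + 10) = -58/17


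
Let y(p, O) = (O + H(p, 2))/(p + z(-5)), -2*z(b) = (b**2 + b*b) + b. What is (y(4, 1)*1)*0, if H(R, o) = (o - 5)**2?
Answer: 0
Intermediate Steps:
z(b) = -b**2 - b/2 (z(b) = -((b**2 + b*b) + b)/2 = -((b**2 + b**2) + b)/2 = -(2*b**2 + b)/2 = -(b + 2*b**2)/2 = -b**2 - b/2)
H(R, o) = (-5 + o)**2
y(p, O) = (9 + O)/(-45/2 + p) (y(p, O) = (O + (-5 + 2)**2)/(p - 1*(-5)*(1/2 - 5)) = (O + (-3)**2)/(p - 1*(-5)*(-9/2)) = (O + 9)/(p - 45/2) = (9 + O)/(-45/2 + p))
(y(4, 1)*1)*0 = ((2*(9 + 1)/(-45 + 2*4))*1)*0 = ((2*10/(-45 + 8))*1)*0 = ((2*10/(-37))*1)*0 = ((2*(-1/37)*10)*1)*0 = -20/37*1*0 = -20/37*0 = 0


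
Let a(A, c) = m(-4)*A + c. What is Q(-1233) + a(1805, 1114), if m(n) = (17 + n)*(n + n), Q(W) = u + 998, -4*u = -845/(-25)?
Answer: -3712329/20 ≈ -1.8562e+5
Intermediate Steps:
u = -169/20 (u = -(-845)/(4*(-25)) = -(-845)*(-1)/(4*25) = -¼*169/5 = -169/20 ≈ -8.4500)
Q(W) = 19791/20 (Q(W) = -169/20 + 998 = 19791/20)
m(n) = 2*n*(17 + n) (m(n) = (17 + n)*(2*n) = 2*n*(17 + n))
a(A, c) = c - 104*A (a(A, c) = (2*(-4)*(17 - 4))*A + c = (2*(-4)*13)*A + c = -104*A + c = c - 104*A)
Q(-1233) + a(1805, 1114) = 19791/20 + (1114 - 104*1805) = 19791/20 + (1114 - 187720) = 19791/20 - 186606 = -3712329/20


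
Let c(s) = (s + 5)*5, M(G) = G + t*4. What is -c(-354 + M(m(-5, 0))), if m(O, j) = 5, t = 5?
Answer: 1620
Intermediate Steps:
M(G) = 20 + G (M(G) = G + 5*4 = G + 20 = 20 + G)
c(s) = 25 + 5*s (c(s) = (5 + s)*5 = 25 + 5*s)
-c(-354 + M(m(-5, 0))) = -(25 + 5*(-354 + (20 + 5))) = -(25 + 5*(-354 + 25)) = -(25 + 5*(-329)) = -(25 - 1645) = -1*(-1620) = 1620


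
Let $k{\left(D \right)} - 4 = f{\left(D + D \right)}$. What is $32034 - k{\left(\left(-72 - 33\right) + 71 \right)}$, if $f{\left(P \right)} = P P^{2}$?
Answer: $346462$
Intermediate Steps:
$f{\left(P \right)} = P^{3}$
$k{\left(D \right)} = 4 + 8 D^{3}$ ($k{\left(D \right)} = 4 + \left(D + D\right)^{3} = 4 + \left(2 D\right)^{3} = 4 + 8 D^{3}$)
$32034 - k{\left(\left(-72 - 33\right) + 71 \right)} = 32034 - \left(4 + 8 \left(\left(-72 - 33\right) + 71\right)^{3}\right) = 32034 - \left(4 + 8 \left(-105 + 71\right)^{3}\right) = 32034 - \left(4 + 8 \left(-34\right)^{3}\right) = 32034 - \left(4 + 8 \left(-39304\right)\right) = 32034 - \left(4 - 314432\right) = 32034 - -314428 = 32034 + 314428 = 346462$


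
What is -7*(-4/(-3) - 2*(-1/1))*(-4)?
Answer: 280/3 ≈ 93.333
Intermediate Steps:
-7*(-4/(-3) - 2*(-1/1))*(-4) = -7*(-4*(-⅓) - 2/((-2*½)))*(-4) = -7*(4/3 - 2/(-1))*(-4) = -7*(4/3 - 2*(-1))*(-4) = -7*(4/3 + 2)*(-4) = -7*10/3*(-4) = -70/3*(-4) = 280/3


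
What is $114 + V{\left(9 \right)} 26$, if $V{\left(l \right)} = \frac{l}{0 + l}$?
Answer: $140$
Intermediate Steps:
$V{\left(l \right)} = 1$ ($V{\left(l \right)} = \frac{l}{l} = 1$)
$114 + V{\left(9 \right)} 26 = 114 + 1 \cdot 26 = 114 + 26 = 140$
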